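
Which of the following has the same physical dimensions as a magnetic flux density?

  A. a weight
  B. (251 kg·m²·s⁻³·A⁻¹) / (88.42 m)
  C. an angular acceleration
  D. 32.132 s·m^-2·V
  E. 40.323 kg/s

Reference: [magnetic flux density] = kg·s⁻²·A⁻¹.
Each option:
  A. [weight] = kg·m·s⁻²
  B. [kg·m²·s⁻³·A⁻¹] / [m] = kg·m·s⁻³·A⁻¹
  C. [angular acceleration] = s⁻²
  D. V·s·m⁻² = J·C⁻¹·s·m⁻² = kg·s⁻²·A⁻¹  ← same
  E. kg·s⁻¹
Only D. matches kg·s⁻²·A⁻¹.

D.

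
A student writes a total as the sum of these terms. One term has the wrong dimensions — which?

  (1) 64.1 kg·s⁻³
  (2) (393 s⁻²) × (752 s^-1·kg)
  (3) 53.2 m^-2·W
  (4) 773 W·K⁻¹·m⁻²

(4)

Work out the base dimensions of each:
  (1) kg·s⁻³
  (2) [s⁻²] · [kg·s⁻¹] = kg·s⁻³
  (3) W·m⁻² = J·s⁻¹·m⁻² = kg·s⁻³
  (4) W·m⁻²·K⁻¹ = J·s⁻¹·m⁻²·K⁻¹ = kg·s⁻³·K⁻¹
All reduce to kg·s⁻³ except (4), which is kg·s⁻³·K⁻¹.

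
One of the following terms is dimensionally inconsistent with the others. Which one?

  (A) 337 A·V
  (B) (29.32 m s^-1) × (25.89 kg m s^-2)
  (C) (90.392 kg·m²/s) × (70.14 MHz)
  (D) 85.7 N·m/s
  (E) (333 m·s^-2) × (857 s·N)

(C)

Work out the base dimensions of each:
  (A) V·A = J·C⁻¹·A = kg·m²·s⁻³
  (B) [m·s⁻¹] · [kg·m·s⁻²] = kg·m²·s⁻³
  (C) [kg·m²·s⁻¹] · [s⁻¹] = kg·m²·s⁻²
  (D) N·m·s⁻¹ = kg·m·s⁻²·m·s⁻¹ = kg·m²·s⁻³
  (E) [m·s⁻²] · [kg·m·s⁻¹] = kg·m²·s⁻³
All reduce to kg·m²·s⁻³ except (C), which is kg·m²·s⁻².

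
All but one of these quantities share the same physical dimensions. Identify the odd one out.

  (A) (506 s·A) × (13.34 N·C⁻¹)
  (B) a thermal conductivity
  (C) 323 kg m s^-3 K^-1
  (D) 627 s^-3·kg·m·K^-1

Work out the base dimensions of each:
  (A) [s·A] · [kg·m·s⁻³·A⁻¹] = kg·m·s⁻²
  (B) [thermal conductivity] = kg·m·s⁻³·K⁻¹
  (C) kg·m·s⁻³·K⁻¹
  (D) kg·m·s⁻³·K⁻¹
All reduce to kg·m·s⁻³·K⁻¹ except (A), which is kg·m·s⁻².

(A)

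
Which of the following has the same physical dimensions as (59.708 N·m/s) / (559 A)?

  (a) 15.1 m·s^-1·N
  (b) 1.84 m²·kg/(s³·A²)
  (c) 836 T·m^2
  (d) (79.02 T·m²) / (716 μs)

Reference: [kg·m²·s⁻³] / [A] = kg·m²·s⁻³·A⁻¹.
Each option:
  (a) N·m·s⁻¹ = kg·m·s⁻²·m·s⁻¹ = kg·m²·s⁻³
  (b) kg·m²·s⁻³·A⁻²
  (c) T·m² = Wb·m⁻²·m² = kg·m²·s⁻²·A⁻¹
  (d) [kg·m²·s⁻²·A⁻¹] / [s] = kg·m²·s⁻³·A⁻¹  ← same
Only (d) matches kg·m²·s⁻³·A⁻¹.

(d)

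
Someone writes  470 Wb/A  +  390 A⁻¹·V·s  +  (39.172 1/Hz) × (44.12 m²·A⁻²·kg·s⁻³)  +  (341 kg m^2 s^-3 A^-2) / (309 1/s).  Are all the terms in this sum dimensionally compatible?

Yes

Expand each in SI base units:
  470 Wb/A:  Wb·A⁻¹ = V·s·A⁻¹ = kg·m²·s⁻²·A⁻²
  390 A⁻¹·V·s:  V·s·A⁻¹ = J·C⁻¹·s·A⁻¹ = kg·m²·s⁻²·A⁻²
  (39.172 1/Hz) × (44.12 m²·A⁻²·kg·s⁻³):  [s] · [kg·m²·s⁻³·A⁻²] = kg·m²·s⁻²·A⁻²
  (341 kg m^2 s^-3 A^-2) / (309 1/s):  [kg·m²·s⁻³·A⁻²] / [s⁻¹] = kg·m²·s⁻²·A⁻²
Every term reduces to kg·m²·s⁻²·A⁻².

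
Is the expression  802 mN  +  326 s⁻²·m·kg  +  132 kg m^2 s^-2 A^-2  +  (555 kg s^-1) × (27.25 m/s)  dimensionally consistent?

In SI base units:
  802 mN:  N = kg·m·s⁻²
  326 s⁻²·m·kg:  kg·m·s⁻²
  132 kg m^2 s^-2 A^-2:  kg·m²·s⁻²·A⁻²
  (555 kg s^-1) × (27.25 m/s):  [kg·s⁻¹] · [m·s⁻¹] = kg·m·s⁻²
The terms do not share a single dimension (kg·m²·s⁻²·A⁻² vs kg·m·s⁻²).

No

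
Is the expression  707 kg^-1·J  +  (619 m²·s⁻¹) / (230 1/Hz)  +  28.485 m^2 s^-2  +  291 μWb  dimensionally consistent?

No

Expand each in SI base units:
  707 kg^-1·J:  J·kg⁻¹ = N·m·kg⁻¹ = m²·s⁻²
  (619 m²·s⁻¹) / (230 1/Hz):  [m²·s⁻¹] / [s] = m²·s⁻²
  28.485 m^2 s^-2:  m²·s⁻²
  291 μWb:  Wb = V·s = kg·m²·s⁻²·A⁻¹
The terms do not share a single dimension (kg·m²·s⁻²·A⁻¹ vs m²·s⁻²).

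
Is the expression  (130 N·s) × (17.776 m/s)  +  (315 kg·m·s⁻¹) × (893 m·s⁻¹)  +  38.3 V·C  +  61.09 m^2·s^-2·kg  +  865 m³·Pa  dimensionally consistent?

Yes

In SI base units:
  (130 N·s) × (17.776 m/s):  [kg·m·s⁻¹] · [m·s⁻¹] = kg·m²·s⁻²
  (315 kg·m·s⁻¹) × (893 m·s⁻¹):  [kg·m·s⁻¹] · [m·s⁻¹] = kg·m²·s⁻²
  38.3 V·C:  C·V = s·A·J·C⁻¹ = kg·m²·s⁻²
  61.09 m^2·s^-2·kg:  kg·m²·s⁻²
  865 m³·Pa:  Pa·m³ = N·m⁻²·m³ = kg·m²·s⁻²
Every term reduces to kg·m²·s⁻².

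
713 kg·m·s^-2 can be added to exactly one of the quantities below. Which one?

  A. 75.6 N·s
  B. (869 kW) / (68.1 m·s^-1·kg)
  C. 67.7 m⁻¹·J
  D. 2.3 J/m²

C.

Reference: kg·m·s⁻².
Each option:
  A. N·s = kg·m·s⁻²·s = kg·m·s⁻¹
  B. [kg·m²·s⁻³] / [kg·m·s⁻¹] = m·s⁻²
  C. J·m⁻¹ = N·m·m⁻¹ = kg·m·s⁻²  ← same
  D. J·m⁻² = N·m·m⁻² = kg·s⁻²
Only C. matches kg·m·s⁻².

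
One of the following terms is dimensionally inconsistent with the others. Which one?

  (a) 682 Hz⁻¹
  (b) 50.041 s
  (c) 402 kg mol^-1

(c)

Work out the base dimensions of each:
  (a) Hz⁻¹ = (s⁻¹)⁻¹ = s
  (b) s
  (c) kg·mol⁻¹
All reduce to s except (c), which is kg·mol⁻¹.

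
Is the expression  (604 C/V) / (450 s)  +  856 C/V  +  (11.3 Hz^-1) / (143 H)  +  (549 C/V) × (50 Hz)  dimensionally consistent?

No

Dimensions:
  (604 C/V) / (450 s):  [kg⁻¹·m⁻²·s⁴·A²] / [s] = kg⁻¹·m⁻²·s³·A²
  856 C/V:  C·V⁻¹ = s·A·(J·C⁻¹)⁻¹ = kg⁻¹·m⁻²·s⁴·A²
  (11.3 Hz^-1) / (143 H):  [s] / [kg·m²·s⁻²·A⁻²] = kg⁻¹·m⁻²·s³·A²
  (549 C/V) × (50 Hz):  [kg⁻¹·m⁻²·s⁴·A²] · [s⁻¹] = kg⁻¹·m⁻²·s³·A²
The terms do not share a single dimension (kg⁻¹·m⁻²·s³·A² vs kg⁻¹·m⁻²·s⁴·A²).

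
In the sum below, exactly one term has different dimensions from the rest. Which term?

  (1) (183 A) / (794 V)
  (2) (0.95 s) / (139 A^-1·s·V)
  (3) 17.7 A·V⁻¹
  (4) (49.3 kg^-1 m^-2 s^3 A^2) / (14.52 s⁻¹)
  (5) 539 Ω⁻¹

Expand each in SI base units:
  (1) [A] / [kg·m²·s⁻³·A⁻¹] = kg⁻¹·m⁻²·s³·A²
  (2) [s] / [kg·m²·s⁻²·A⁻²] = kg⁻¹·m⁻²·s³·A²
  (3) A·V⁻¹ = A·(J·C⁻¹)⁻¹ = kg⁻¹·m⁻²·s³·A²
  (4) [kg⁻¹·m⁻²·s³·A²] / [s⁻¹] = kg⁻¹·m⁻²·s⁴·A²
  (5) Ω⁻¹ = (V·A⁻¹)⁻¹ = kg⁻¹·m⁻²·s³·A²
All reduce to kg⁻¹·m⁻²·s³·A² except (4), which is kg⁻¹·m⁻²·s⁴·A².

(4)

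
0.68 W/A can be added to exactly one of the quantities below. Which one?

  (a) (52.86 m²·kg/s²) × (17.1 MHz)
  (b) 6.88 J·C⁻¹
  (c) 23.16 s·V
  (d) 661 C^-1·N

Reference: W·A⁻¹ = J·s⁻¹·A⁻¹ = kg·m²·s⁻³·A⁻¹.
Each option:
  (a) [kg·m²·s⁻²] · [s⁻¹] = kg·m²·s⁻³
  (b) J·C⁻¹ = N·m·(s·A)⁻¹ = kg·m²·s⁻³·A⁻¹  ← same
  (c) V·s = J·C⁻¹·s = kg·m²·s⁻²·A⁻¹
  (d) N·C⁻¹ = kg·m·s⁻²·(s·A)⁻¹ = kg·m·s⁻³·A⁻¹
Only (b) matches kg·m²·s⁻³·A⁻¹.

(b)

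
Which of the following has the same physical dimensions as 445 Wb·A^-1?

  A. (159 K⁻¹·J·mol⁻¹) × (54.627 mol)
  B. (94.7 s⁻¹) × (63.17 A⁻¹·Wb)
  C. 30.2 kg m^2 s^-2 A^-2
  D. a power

C.

Reference: Wb·A⁻¹ = V·s·A⁻¹ = kg·m²·s⁻²·A⁻².
Each option:
  A. [kg·m²·s⁻²·K⁻¹·mol⁻¹] · [mol] = kg·m²·s⁻²·K⁻¹
  B. [s⁻¹] · [kg·m²·s⁻²·A⁻²] = kg·m²·s⁻³·A⁻²
  C. kg·m²·s⁻²·A⁻²  ← same
  D. [power] = kg·m²·s⁻³
Only C. matches kg·m²·s⁻²·A⁻².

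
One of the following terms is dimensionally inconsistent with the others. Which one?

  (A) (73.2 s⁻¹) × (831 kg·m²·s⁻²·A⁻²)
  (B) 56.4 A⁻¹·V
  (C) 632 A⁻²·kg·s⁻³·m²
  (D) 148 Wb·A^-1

(D)

Reduce each to base SI dimensions:
  (A) [s⁻¹] · [kg·m²·s⁻²·A⁻²] = kg·m²·s⁻³·A⁻²
  (B) V·A⁻¹ = J·C⁻¹·A⁻¹ = kg·m²·s⁻³·A⁻²
  (C) kg·m²·s⁻³·A⁻²
  (D) Wb·A⁻¹ = V·s·A⁻¹ = kg·m²·s⁻²·A⁻²
All reduce to kg·m²·s⁻³·A⁻² except (D), which is kg·m²·s⁻²·A⁻².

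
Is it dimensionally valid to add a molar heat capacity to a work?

In SI base units:
  a molar heat capacity:  [molar heat capacity] = kg·m²·s⁻²·K⁻¹·mol⁻¹
  a work:  [work] = kg·m²·s⁻²
kg·m²·s⁻²·K⁻¹·mol⁻¹ ≠ kg·m²·s⁻², so they cannot be added.

No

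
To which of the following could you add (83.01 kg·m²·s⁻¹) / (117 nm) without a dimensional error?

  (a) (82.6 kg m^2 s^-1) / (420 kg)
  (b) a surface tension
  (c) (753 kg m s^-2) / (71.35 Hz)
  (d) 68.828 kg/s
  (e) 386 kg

(c)

Reference: [kg·m²·s⁻¹] / [m] = kg·m·s⁻¹.
Each option:
  (a) [kg·m²·s⁻¹] / [kg] = m²·s⁻¹
  (b) [surface tension] = kg·s⁻²
  (c) [kg·m·s⁻²] / [s⁻¹] = kg·m·s⁻¹  ← same
  (d) kg·s⁻¹
  (e) kg
Only (c) matches kg·m·s⁻¹.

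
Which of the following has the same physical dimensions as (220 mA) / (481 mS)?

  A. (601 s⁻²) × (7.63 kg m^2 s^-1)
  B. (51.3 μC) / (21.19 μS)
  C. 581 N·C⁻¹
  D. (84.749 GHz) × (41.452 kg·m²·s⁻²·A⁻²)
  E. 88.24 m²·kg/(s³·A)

E.

Reference: [A] / [kg⁻¹·m⁻²·s³·A²] = kg·m²·s⁻³·A⁻¹.
Each option:
  A. [s⁻²] · [kg·m²·s⁻¹] = kg·m²·s⁻³
  B. [s·A] / [kg⁻¹·m⁻²·s³·A²] = kg·m²·s⁻²·A⁻¹
  C. N·C⁻¹ = kg·m·s⁻²·(s·A)⁻¹ = kg·m·s⁻³·A⁻¹
  D. [s⁻¹] · [kg·m²·s⁻²·A⁻²] = kg·m²·s⁻³·A⁻²
  E. kg·m²·s⁻³·A⁻¹  ← same
Only E. matches kg·m²·s⁻³·A⁻¹.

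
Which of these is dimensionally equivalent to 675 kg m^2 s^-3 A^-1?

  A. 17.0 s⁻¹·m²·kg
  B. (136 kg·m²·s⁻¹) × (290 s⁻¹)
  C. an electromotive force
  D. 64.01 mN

Reference: kg·m²·s⁻³·A⁻¹.
Each option:
  A. kg·m²·s⁻¹
  B. [kg·m²·s⁻¹] · [s⁻¹] = kg·m²·s⁻²
  C. [electromotive force] = kg·m²·s⁻³·A⁻¹  ← same
  D. N = kg·m·s⁻²
Only C. matches kg·m²·s⁻³·A⁻¹.

C.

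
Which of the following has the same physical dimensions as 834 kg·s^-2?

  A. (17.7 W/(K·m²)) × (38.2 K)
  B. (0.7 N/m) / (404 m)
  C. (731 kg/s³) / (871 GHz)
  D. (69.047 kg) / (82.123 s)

C.

Reference: kg·s⁻².
Each option:
  A. [kg·s⁻³·K⁻¹] · [K] = kg·s⁻³
  B. [kg·s⁻²] / [m] = kg·m⁻¹·s⁻²
  C. [kg·s⁻³] / [s⁻¹] = kg·s⁻²  ← same
  D. [kg] / [s] = kg·s⁻¹
Only C. matches kg·s⁻².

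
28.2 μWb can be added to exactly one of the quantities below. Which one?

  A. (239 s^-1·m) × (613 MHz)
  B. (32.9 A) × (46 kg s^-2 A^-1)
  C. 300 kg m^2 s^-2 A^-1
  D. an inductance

Reference: Wb = V·s = kg·m²·s⁻²·A⁻¹.
Each option:
  A. [m·s⁻¹] · [s⁻¹] = m·s⁻²
  B. [A] · [kg·s⁻²·A⁻¹] = kg·s⁻²
  C. kg·m²·s⁻²·A⁻¹  ← same
  D. [inductance] = kg·m²·s⁻²·A⁻²
Only C. matches kg·m²·s⁻²·A⁻¹.

C.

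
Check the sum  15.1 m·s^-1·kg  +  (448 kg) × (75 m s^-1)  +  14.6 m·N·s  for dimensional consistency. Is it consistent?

No

Work out the base dimensions of each:
  15.1 m·s^-1·kg:  kg·m·s⁻¹
  (448 kg) × (75 m s^-1):  [kg] · [m·s⁻¹] = kg·m·s⁻¹
  14.6 m·N·s:  N·m·s = kg·m·s⁻²·m·s = kg·m²·s⁻¹
The terms do not share a single dimension (kg·m²·s⁻¹ vs kg·m·s⁻¹).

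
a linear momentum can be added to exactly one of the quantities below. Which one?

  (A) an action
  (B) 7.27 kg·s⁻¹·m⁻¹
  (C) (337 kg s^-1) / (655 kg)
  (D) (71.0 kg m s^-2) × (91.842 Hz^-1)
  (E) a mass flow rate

(D)

Reference: [linear momentum] = kg·m·s⁻¹.
Each option:
  (A) [action] = kg·m²·s⁻¹
  (B) kg·m⁻¹·s⁻¹
  (C) [kg·s⁻¹] / [kg] = s⁻¹
  (D) [kg·m·s⁻²] · [s] = kg·m·s⁻¹  ← same
  (E) [mass flow rate] = kg·s⁻¹
Only (D) matches kg·m·s⁻¹.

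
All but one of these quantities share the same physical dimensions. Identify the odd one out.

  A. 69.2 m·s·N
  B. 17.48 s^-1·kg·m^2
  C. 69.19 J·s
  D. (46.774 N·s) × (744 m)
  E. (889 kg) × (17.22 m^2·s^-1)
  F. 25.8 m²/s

F.

Expand each in SI base units:
  A. N·m·s = kg·m·s⁻²·m·s = kg·m²·s⁻¹
  B. kg·m²·s⁻¹
  C. J·s = N·m·s = kg·m²·s⁻¹
  D. [kg·m·s⁻¹] · [m] = kg·m²·s⁻¹
  E. [kg] · [m²·s⁻¹] = kg·m²·s⁻¹
  F. m²·s⁻¹
All reduce to kg·m²·s⁻¹ except F., which is m²·s⁻¹.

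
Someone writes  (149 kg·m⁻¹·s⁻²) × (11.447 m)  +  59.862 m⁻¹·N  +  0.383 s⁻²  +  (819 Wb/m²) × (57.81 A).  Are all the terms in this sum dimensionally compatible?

Work out the base dimensions of each:
  (149 kg·m⁻¹·s⁻²) × (11.447 m):  [kg·m⁻¹·s⁻²] · [m] = kg·s⁻²
  59.862 m⁻¹·N:  N·m⁻¹ = kg·m·s⁻²·m⁻¹ = kg·s⁻²
  0.383 s⁻²:  s⁻²
  (819 Wb/m²) × (57.81 A):  [kg·s⁻²·A⁻¹] · [A] = kg·s⁻²
The terms do not share a single dimension (kg·s⁻² vs s⁻²).

No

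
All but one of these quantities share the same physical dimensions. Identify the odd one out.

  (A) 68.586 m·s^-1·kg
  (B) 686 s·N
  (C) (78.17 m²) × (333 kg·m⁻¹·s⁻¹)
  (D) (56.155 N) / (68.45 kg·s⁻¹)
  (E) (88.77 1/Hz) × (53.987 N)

(D)

Dimensions:
  (A) kg·m·s⁻¹
  (B) N·s = kg·m·s⁻²·s = kg·m·s⁻¹
  (C) [m²] · [kg·m⁻¹·s⁻¹] = kg·m·s⁻¹
  (D) [kg·m·s⁻²] / [kg·s⁻¹] = m·s⁻¹
  (E) [s] · [kg·m·s⁻²] = kg·m·s⁻¹
All reduce to kg·m·s⁻¹ except (D), which is m·s⁻¹.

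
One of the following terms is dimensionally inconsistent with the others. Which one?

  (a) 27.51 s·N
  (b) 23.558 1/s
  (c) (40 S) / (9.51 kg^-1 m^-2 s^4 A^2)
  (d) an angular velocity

In SI base units:
  (a) N·s = kg·m·s⁻²·s = kg·m·s⁻¹
  (b) s⁻¹
  (c) [kg⁻¹·m⁻²·s³·A²] / [kg⁻¹·m⁻²·s⁴·A²] = s⁻¹
  (d) [angular velocity] = s⁻¹
All reduce to s⁻¹ except (a), which is kg·m·s⁻¹.

(a)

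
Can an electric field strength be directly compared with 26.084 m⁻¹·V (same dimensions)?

Yes

Work out the base dimensions of each:
  an electric field strength:  [electric field strength] = kg·m·s⁻³·A⁻¹
  26.084 m⁻¹·V:  V·m⁻¹ = J·C⁻¹·m⁻¹ = kg·m·s⁻³·A⁻¹
Both are kg·m·s⁻³·A⁻¹, so they have the same dimensions and can be added.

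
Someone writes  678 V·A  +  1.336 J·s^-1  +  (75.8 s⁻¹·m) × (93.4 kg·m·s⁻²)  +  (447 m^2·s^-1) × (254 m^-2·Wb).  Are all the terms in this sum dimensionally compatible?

No

Work out the base dimensions of each:
  678 V·A:  V·A = J·C⁻¹·A = kg·m²·s⁻³
  1.336 J·s^-1:  J·s⁻¹ = N·m·s⁻¹ = kg·m²·s⁻³
  (75.8 s⁻¹·m) × (93.4 kg·m·s⁻²):  [m·s⁻¹] · [kg·m·s⁻²] = kg·m²·s⁻³
  (447 m^2·s^-1) × (254 m^-2·Wb):  [m²·s⁻¹] · [kg·s⁻²·A⁻¹] = kg·m²·s⁻³·A⁻¹
The terms do not share a single dimension (kg·m²·s⁻³ vs kg·m²·s⁻³·A⁻¹).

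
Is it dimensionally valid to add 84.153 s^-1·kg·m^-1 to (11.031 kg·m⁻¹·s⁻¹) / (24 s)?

No

Reduce each to base SI dimensions:
  84.153 s^-1·kg·m^-1:  kg·m⁻¹·s⁻¹
  (11.031 kg·m⁻¹·s⁻¹) / (24 s):  [kg·m⁻¹·s⁻¹] / [s] = kg·m⁻¹·s⁻²
kg·m⁻¹·s⁻¹ ≠ kg·m⁻¹·s⁻², so they cannot be added.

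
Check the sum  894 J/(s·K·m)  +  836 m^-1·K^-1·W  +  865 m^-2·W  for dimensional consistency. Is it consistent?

Work out the base dimensions of each:
  894 J/(s·K·m):  J·s⁻¹·m⁻¹·K⁻¹ = N·m·s⁻¹·m⁻¹·K⁻¹ = kg·m·s⁻³·K⁻¹
  836 m^-1·K^-1·W:  W·m⁻¹·K⁻¹ = J·s⁻¹·m⁻¹·K⁻¹ = kg·m·s⁻³·K⁻¹
  865 m^-2·W:  W·m⁻² = J·s⁻¹·m⁻² = kg·s⁻³
The terms do not share a single dimension (kg·m·s⁻³·K⁻¹ vs kg·s⁻³).

No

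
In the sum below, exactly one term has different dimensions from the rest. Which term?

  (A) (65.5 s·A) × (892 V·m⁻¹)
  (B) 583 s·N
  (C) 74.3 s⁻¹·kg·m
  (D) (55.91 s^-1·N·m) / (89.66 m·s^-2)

(A)

In SI base units:
  (A) [s·A] · [kg·m·s⁻³·A⁻¹] = kg·m·s⁻²
  (B) N·s = kg·m·s⁻²·s = kg·m·s⁻¹
  (C) kg·m·s⁻¹
  (D) [kg·m²·s⁻³] / [m·s⁻²] = kg·m·s⁻¹
All reduce to kg·m·s⁻¹ except (A), which is kg·m·s⁻².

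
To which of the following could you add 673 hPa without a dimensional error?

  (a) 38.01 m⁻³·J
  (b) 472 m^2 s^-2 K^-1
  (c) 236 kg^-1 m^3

(a)

Reference: Pa = N·m⁻² = kg·m⁻¹·s⁻².
Each option:
  (a) J·m⁻³ = N·m·m⁻³ = kg·m⁻¹·s⁻²  ← same
  (b) m²·s⁻²·K⁻¹
  (c) kg⁻¹·m³
Only (a) matches kg·m⁻¹·s⁻².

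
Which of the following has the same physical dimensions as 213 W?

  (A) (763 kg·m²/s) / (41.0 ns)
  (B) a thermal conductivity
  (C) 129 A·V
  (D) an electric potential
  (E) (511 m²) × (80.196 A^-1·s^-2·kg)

Reference: W = J·s⁻¹ = kg·m²·s⁻³.
Each option:
  (A) [kg·m²·s⁻¹] / [s] = kg·m²·s⁻²
  (B) [thermal conductivity] = kg·m·s⁻³·K⁻¹
  (C) V·A = J·C⁻¹·A = kg·m²·s⁻³  ← same
  (D) [electric potential] = kg·m²·s⁻³·A⁻¹
  (E) [m²] · [kg·s⁻²·A⁻¹] = kg·m²·s⁻²·A⁻¹
Only (C) matches kg·m²·s⁻³.

(C)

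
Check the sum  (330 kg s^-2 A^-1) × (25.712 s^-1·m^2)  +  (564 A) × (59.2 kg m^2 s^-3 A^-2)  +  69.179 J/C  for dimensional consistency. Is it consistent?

Dimensions:
  (330 kg s^-2 A^-1) × (25.712 s^-1·m^2):  [kg·s⁻²·A⁻¹] · [m²·s⁻¹] = kg·m²·s⁻³·A⁻¹
  (564 A) × (59.2 kg m^2 s^-3 A^-2):  [A] · [kg·m²·s⁻³·A⁻²] = kg·m²·s⁻³·A⁻¹
  69.179 J/C:  J·C⁻¹ = N·m·(s·A)⁻¹ = kg·m²·s⁻³·A⁻¹
Every term reduces to kg·m²·s⁻³·A⁻¹.

Yes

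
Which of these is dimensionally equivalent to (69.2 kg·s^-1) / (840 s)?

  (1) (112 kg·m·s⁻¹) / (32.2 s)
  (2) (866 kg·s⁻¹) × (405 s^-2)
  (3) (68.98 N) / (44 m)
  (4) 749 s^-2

Reference: [kg·s⁻¹] / [s] = kg·s⁻².
Each option:
  (1) [kg·m·s⁻¹] / [s] = kg·m·s⁻²
  (2) [kg·s⁻¹] · [s⁻²] = kg·s⁻³
  (3) [kg·m·s⁻²] / [m] = kg·s⁻²  ← same
  (4) s⁻²
Only (3) matches kg·s⁻².

(3)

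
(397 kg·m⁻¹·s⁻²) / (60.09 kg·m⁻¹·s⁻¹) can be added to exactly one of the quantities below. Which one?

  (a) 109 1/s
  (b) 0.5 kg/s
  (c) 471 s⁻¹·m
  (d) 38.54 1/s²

(a)

Reference: [kg·m⁻¹·s⁻²] / [kg·m⁻¹·s⁻¹] = s⁻¹.
Each option:
  (a) s⁻¹  ← same
  (b) kg·s⁻¹
  (c) m·s⁻¹
  (d) s⁻²
Only (a) matches s⁻¹.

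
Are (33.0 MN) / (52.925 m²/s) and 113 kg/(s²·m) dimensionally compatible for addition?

In SI base units:
  (33.0 MN) / (52.925 m²/s):  [kg·m·s⁻²] / [m²·s⁻¹] = kg·m⁻¹·s⁻¹
  113 kg/(s²·m):  kg·m⁻¹·s⁻²
kg·m⁻¹·s⁻¹ ≠ kg·m⁻¹·s⁻², so they cannot be added.

No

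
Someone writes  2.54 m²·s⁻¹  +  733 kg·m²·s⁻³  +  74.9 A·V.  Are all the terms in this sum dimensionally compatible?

Work out the base dimensions of each:
  2.54 m²·s⁻¹:  m²·s⁻¹
  733 kg·m²·s⁻³:  kg·m²·s⁻³
  74.9 A·V:  V·A = J·C⁻¹·A = kg·m²·s⁻³
The terms do not share a single dimension (kg·m²·s⁻³ vs m²·s⁻¹).

No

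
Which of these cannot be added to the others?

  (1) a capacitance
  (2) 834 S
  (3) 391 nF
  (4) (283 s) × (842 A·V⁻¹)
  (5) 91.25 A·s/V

(2)

In SI base units:
  (1) [capacitance] = kg⁻¹·m⁻²·s⁴·A²
  (2) S = Ω⁻¹ = kg⁻¹·m⁻²·s³·A²
  (3) F = C·V⁻¹ = kg⁻¹·m⁻²·s⁴·A²
  (4) [s] · [kg⁻¹·m⁻²·s³·A²] = kg⁻¹·m⁻²·s⁴·A²
  (5) A·s·V⁻¹ = A·s·(J·C⁻¹)⁻¹ = kg⁻¹·m⁻²·s⁴·A²
All reduce to kg⁻¹·m⁻²·s⁴·A² except (2), which is kg⁻¹·m⁻²·s³·A².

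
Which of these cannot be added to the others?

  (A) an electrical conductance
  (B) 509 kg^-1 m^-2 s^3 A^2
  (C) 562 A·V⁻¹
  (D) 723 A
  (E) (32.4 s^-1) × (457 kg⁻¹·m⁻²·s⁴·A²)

Expand each in SI base units:
  (A) [electrical conductance] = kg⁻¹·m⁻²·s³·A²
  (B) kg⁻¹·m⁻²·s³·A²
  (C) A·V⁻¹ = A·(J·C⁻¹)⁻¹ = kg⁻¹·m⁻²·s³·A²
  (D) A
  (E) [s⁻¹] · [kg⁻¹·m⁻²·s⁴·A²] = kg⁻¹·m⁻²·s³·A²
All reduce to kg⁻¹·m⁻²·s³·A² except (D), which is A.

(D)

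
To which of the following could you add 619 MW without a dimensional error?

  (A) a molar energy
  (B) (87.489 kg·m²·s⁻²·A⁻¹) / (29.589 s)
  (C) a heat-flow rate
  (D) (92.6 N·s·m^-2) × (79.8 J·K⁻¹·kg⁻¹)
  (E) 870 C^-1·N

Reference: W = J·s⁻¹ = kg·m²·s⁻³.
Each option:
  (A) [molar energy] = kg·m²·s⁻²·mol⁻¹
  (B) [kg·m²·s⁻²·A⁻¹] / [s] = kg·m²·s⁻³·A⁻¹
  (C) [heat-flow rate] = kg·m²·s⁻³  ← same
  (D) [kg·m⁻¹·s⁻¹] · [m²·s⁻²·K⁻¹] = kg·m·s⁻³·K⁻¹
  (E) N·C⁻¹ = kg·m·s⁻²·(s·A)⁻¹ = kg·m·s⁻³·A⁻¹
Only (C) matches kg·m²·s⁻³.

(C)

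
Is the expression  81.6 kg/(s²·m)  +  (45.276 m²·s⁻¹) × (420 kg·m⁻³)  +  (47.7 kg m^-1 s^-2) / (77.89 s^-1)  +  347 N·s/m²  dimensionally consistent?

Expand each in SI base units:
  81.6 kg/(s²·m):  kg·m⁻¹·s⁻²
  (45.276 m²·s⁻¹) × (420 kg·m⁻³):  [m²·s⁻¹] · [kg·m⁻³] = kg·m⁻¹·s⁻¹
  (47.7 kg m^-1 s^-2) / (77.89 s^-1):  [kg·m⁻¹·s⁻²] / [s⁻¹] = kg·m⁻¹·s⁻¹
  347 N·s/m²:  N·s·m⁻² = kg·m·s⁻²·s·m⁻² = kg·m⁻¹·s⁻¹
The terms do not share a single dimension (kg·m⁻¹·s⁻² vs kg·m⁻¹·s⁻¹).

No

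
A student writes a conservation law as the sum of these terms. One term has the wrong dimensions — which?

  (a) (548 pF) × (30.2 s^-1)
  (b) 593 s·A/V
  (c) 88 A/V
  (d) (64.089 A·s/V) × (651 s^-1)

(b)

Dimensions:
  (a) [kg⁻¹·m⁻²·s⁴·A²] · [s⁻¹] = kg⁻¹·m⁻²·s³·A²
  (b) A·s·V⁻¹ = A·s·(J·C⁻¹)⁻¹ = kg⁻¹·m⁻²·s⁴·A²
  (c) A·V⁻¹ = A·(J·C⁻¹)⁻¹ = kg⁻¹·m⁻²·s³·A²
  (d) [kg⁻¹·m⁻²·s⁴·A²] · [s⁻¹] = kg⁻¹·m⁻²·s³·A²
All reduce to kg⁻¹·m⁻²·s³·A² except (b), which is kg⁻¹·m⁻²·s⁴·A².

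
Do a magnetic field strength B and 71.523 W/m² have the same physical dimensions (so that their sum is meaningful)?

No

Reduce each to base SI dimensions:
  a magnetic field strength B:  [magnetic field strength B] = kg·s⁻²·A⁻¹
  71.523 W/m²:  W·m⁻² = J·s⁻¹·m⁻² = kg·s⁻³
kg·s⁻²·A⁻¹ ≠ kg·s⁻³, so they cannot be added.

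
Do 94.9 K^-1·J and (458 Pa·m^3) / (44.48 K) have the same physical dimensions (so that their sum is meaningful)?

Dimensions:
  94.9 K^-1·J:  J·K⁻¹ = N·m·K⁻¹ = kg·m²·s⁻²·K⁻¹
  (458 Pa·m^3) / (44.48 K):  [kg·m²·s⁻²] / [K] = kg·m²·s⁻²·K⁻¹
Both are kg·m²·s⁻²·K⁻¹, so they have the same dimensions and can be added.

Yes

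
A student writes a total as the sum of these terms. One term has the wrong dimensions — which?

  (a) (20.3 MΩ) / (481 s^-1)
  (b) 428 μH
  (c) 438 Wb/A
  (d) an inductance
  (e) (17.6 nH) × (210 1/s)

(e)

In SI base units:
  (a) [kg·m²·s⁻³·A⁻²] / [s⁻¹] = kg·m²·s⁻²·A⁻²
  (b) H = V·s·A⁻¹ = kg·m²·s⁻²·A⁻²
  (c) Wb·A⁻¹ = V·s·A⁻¹ = kg·m²·s⁻²·A⁻²
  (d) [inductance] = kg·m²·s⁻²·A⁻²
  (e) [kg·m²·s⁻²·A⁻²] · [s⁻¹] = kg·m²·s⁻³·A⁻²
All reduce to kg·m²·s⁻²·A⁻² except (e), which is kg·m²·s⁻³·A⁻².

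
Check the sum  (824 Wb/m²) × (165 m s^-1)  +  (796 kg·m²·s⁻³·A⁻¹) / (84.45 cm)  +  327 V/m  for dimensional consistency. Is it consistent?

Yes

Reduce each to base SI dimensions:
  (824 Wb/m²) × (165 m s^-1):  [kg·s⁻²·A⁻¹] · [m·s⁻¹] = kg·m·s⁻³·A⁻¹
  (796 kg·m²·s⁻³·A⁻¹) / (84.45 cm):  [kg·m²·s⁻³·A⁻¹] / [m] = kg·m·s⁻³·A⁻¹
  327 V/m:  V·m⁻¹ = J·C⁻¹·m⁻¹ = kg·m·s⁻³·A⁻¹
Every term reduces to kg·m·s⁻³·A⁻¹.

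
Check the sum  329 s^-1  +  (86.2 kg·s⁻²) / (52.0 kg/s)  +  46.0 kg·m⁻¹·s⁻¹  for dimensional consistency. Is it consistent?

No

Dimensions:
  329 s^-1:  s⁻¹
  (86.2 kg·s⁻²) / (52.0 kg/s):  [kg·s⁻²] / [kg·s⁻¹] = s⁻¹
  46.0 kg·m⁻¹·s⁻¹:  kg·m⁻¹·s⁻¹
The terms do not share a single dimension (kg·m⁻¹·s⁻¹ vs s⁻¹).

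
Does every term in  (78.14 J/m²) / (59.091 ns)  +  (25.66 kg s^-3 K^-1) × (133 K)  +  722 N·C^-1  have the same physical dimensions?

In SI base units:
  (78.14 J/m²) / (59.091 ns):  [kg·s⁻²] / [s] = kg·s⁻³
  (25.66 kg s^-3 K^-1) × (133 K):  [kg·s⁻³·K⁻¹] · [K] = kg·s⁻³
  722 N·C^-1:  N·C⁻¹ = kg·m·s⁻²·(s·A)⁻¹ = kg·m·s⁻³·A⁻¹
The terms do not share a single dimension (kg·m·s⁻³·A⁻¹ vs kg·s⁻³).

No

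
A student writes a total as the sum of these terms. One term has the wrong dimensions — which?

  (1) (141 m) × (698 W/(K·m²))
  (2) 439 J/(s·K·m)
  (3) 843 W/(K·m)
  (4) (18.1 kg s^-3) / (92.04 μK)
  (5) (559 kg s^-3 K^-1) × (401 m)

(4)

Reduce each to base SI dimensions:
  (1) [m] · [kg·s⁻³·K⁻¹] = kg·m·s⁻³·K⁻¹
  (2) J·s⁻¹·m⁻¹·K⁻¹ = N·m·s⁻¹·m⁻¹·K⁻¹ = kg·m·s⁻³·K⁻¹
  (3) W·m⁻¹·K⁻¹ = J·s⁻¹·m⁻¹·K⁻¹ = kg·m·s⁻³·K⁻¹
  (4) [kg·s⁻³] / [K] = kg·s⁻³·K⁻¹
  (5) [kg·s⁻³·K⁻¹] · [m] = kg·m·s⁻³·K⁻¹
All reduce to kg·m·s⁻³·K⁻¹ except (4), which is kg·s⁻³·K⁻¹.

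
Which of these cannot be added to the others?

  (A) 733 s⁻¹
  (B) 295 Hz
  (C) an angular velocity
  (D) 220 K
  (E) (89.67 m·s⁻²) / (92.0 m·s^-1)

(D)

Work out the base dimensions of each:
  (A) s⁻¹
  (B) Hz = s⁻¹
  (C) [angular velocity] = s⁻¹
  (D) K
  (E) [m·s⁻²] / [m·s⁻¹] = s⁻¹
All reduce to s⁻¹ except (D), which is K.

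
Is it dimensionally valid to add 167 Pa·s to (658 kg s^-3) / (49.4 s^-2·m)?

Yes

Expand each in SI base units:
  167 Pa·s:  Pa·s = N·m⁻²·s = kg·m⁻¹·s⁻¹
  (658 kg s^-3) / (49.4 s^-2·m):  [kg·s⁻³] / [m·s⁻²] = kg·m⁻¹·s⁻¹
Both are kg·m⁻¹·s⁻¹, so they have the same dimensions and can be added.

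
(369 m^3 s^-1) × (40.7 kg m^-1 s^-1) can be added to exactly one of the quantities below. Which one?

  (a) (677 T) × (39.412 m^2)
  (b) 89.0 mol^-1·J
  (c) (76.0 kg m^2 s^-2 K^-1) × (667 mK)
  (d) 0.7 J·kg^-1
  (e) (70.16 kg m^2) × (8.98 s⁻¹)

Reference: [m³·s⁻¹] · [kg·m⁻¹·s⁻¹] = kg·m²·s⁻².
Each option:
  (a) [kg·s⁻²·A⁻¹] · [m²] = kg·m²·s⁻²·A⁻¹
  (b) J·mol⁻¹ = N·m·mol⁻¹ = kg·m²·s⁻²·mol⁻¹
  (c) [kg·m²·s⁻²·K⁻¹] · [K] = kg·m²·s⁻²  ← same
  (d) J·kg⁻¹ = N·m·kg⁻¹ = m²·s⁻²
  (e) [kg·m²] · [s⁻¹] = kg·m²·s⁻¹
Only (c) matches kg·m²·s⁻².

(c)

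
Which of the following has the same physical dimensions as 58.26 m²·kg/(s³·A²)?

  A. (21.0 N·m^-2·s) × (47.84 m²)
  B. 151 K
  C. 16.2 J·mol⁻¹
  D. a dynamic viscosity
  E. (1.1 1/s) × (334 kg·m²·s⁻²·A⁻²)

E.

Reference: kg·m²·s⁻³·A⁻².
Each option:
  A. [kg·m⁻¹·s⁻¹] · [m²] = kg·m·s⁻¹
  B. K
  C. J·mol⁻¹ = N·m·mol⁻¹ = kg·m²·s⁻²·mol⁻¹
  D. [dynamic viscosity] = kg·m⁻¹·s⁻¹
  E. [s⁻¹] · [kg·m²·s⁻²·A⁻²] = kg·m²·s⁻³·A⁻²  ← same
Only E. matches kg·m²·s⁻³·A⁻².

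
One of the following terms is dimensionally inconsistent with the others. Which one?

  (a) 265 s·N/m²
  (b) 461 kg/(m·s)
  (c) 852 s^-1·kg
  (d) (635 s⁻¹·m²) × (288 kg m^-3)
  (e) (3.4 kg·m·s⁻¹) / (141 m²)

Expand each in SI base units:
  (a) N·s·m⁻² = kg·m·s⁻²·s·m⁻² = kg·m⁻¹·s⁻¹
  (b) kg·m⁻¹·s⁻¹
  (c) kg·s⁻¹
  (d) [m²·s⁻¹] · [kg·m⁻³] = kg·m⁻¹·s⁻¹
  (e) [kg·m·s⁻¹] / [m²] = kg·m⁻¹·s⁻¹
All reduce to kg·m⁻¹·s⁻¹ except (c), which is kg·s⁻¹.

(c)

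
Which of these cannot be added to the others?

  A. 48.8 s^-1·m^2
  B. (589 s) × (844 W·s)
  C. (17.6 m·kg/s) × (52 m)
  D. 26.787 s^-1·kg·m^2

Expand each in SI base units:
  A. m²·s⁻¹
  B. [s] · [kg·m²·s⁻²] = kg·m²·s⁻¹
  C. [kg·m·s⁻¹] · [m] = kg·m²·s⁻¹
  D. kg·m²·s⁻¹
All reduce to kg·m²·s⁻¹ except A., which is m²·s⁻¹.

A.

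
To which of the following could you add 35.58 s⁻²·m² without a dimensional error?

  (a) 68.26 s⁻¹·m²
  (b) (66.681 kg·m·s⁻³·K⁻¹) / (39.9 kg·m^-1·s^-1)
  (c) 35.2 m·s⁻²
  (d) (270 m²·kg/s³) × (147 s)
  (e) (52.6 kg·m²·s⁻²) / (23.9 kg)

Reference: m²·s⁻².
Each option:
  (a) m²·s⁻¹
  (b) [kg·m·s⁻³·K⁻¹] / [kg·m⁻¹·s⁻¹] = m²·s⁻²·K⁻¹
  (c) m·s⁻²
  (d) [kg·m²·s⁻³] · [s] = kg·m²·s⁻²
  (e) [kg·m²·s⁻²] / [kg] = m²·s⁻²  ← same
Only (e) matches m²·s⁻².

(e)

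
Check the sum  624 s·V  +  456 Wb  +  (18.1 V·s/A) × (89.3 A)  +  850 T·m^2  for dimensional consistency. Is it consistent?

Yes

In SI base units:
  624 s·V:  V·s = J·C⁻¹·s = kg·m²·s⁻²·A⁻¹
  456 Wb:  Wb = V·s = kg·m²·s⁻²·A⁻¹
  (18.1 V·s/A) × (89.3 A):  [kg·m²·s⁻²·A⁻²] · [A] = kg·m²·s⁻²·A⁻¹
  850 T·m^2:  T·m² = Wb·m⁻²·m² = kg·m²·s⁻²·A⁻¹
Every term reduces to kg·m²·s⁻²·A⁻¹.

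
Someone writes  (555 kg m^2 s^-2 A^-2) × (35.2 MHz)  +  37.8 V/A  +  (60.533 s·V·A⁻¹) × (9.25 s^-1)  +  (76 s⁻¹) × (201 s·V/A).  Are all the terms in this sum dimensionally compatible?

In SI base units:
  (555 kg m^2 s^-2 A^-2) × (35.2 MHz):  [kg·m²·s⁻²·A⁻²] · [s⁻¹] = kg·m²·s⁻³·A⁻²
  37.8 V/A:  V·A⁻¹ = J·C⁻¹·A⁻¹ = kg·m²·s⁻³·A⁻²
  (60.533 s·V·A⁻¹) × (9.25 s^-1):  [kg·m²·s⁻²·A⁻²] · [s⁻¹] = kg·m²·s⁻³·A⁻²
  (76 s⁻¹) × (201 s·V/A):  [s⁻¹] · [kg·m²·s⁻²·A⁻²] = kg·m²·s⁻³·A⁻²
Every term reduces to kg·m²·s⁻³·A⁻².

Yes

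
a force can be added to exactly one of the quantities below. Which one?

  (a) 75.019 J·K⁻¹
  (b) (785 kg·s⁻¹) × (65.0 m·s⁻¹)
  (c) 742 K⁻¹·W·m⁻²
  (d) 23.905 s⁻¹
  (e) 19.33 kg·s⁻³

Reference: [force] = kg·m·s⁻².
Each option:
  (a) J·K⁻¹ = N·m·K⁻¹ = kg·m²·s⁻²·K⁻¹
  (b) [kg·s⁻¹] · [m·s⁻¹] = kg·m·s⁻²  ← same
  (c) W·m⁻²·K⁻¹ = J·s⁻¹·m⁻²·K⁻¹ = kg·s⁻³·K⁻¹
  (d) s⁻¹
  (e) kg·s⁻³
Only (b) matches kg·m·s⁻².

(b)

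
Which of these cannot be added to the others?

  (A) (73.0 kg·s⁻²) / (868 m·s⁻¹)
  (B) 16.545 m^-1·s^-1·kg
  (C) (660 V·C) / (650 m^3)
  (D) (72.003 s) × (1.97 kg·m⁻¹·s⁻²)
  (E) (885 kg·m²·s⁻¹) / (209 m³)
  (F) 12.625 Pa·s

Expand each in SI base units:
  (A) [kg·s⁻²] / [m·s⁻¹] = kg·m⁻¹·s⁻¹
  (B) kg·m⁻¹·s⁻¹
  (C) [kg·m²·s⁻²] / [m³] = kg·m⁻¹·s⁻²
  (D) [s] · [kg·m⁻¹·s⁻²] = kg·m⁻¹·s⁻¹
  (E) [kg·m²·s⁻¹] / [m³] = kg·m⁻¹·s⁻¹
  (F) Pa·s = N·m⁻²·s = kg·m⁻¹·s⁻¹
All reduce to kg·m⁻¹·s⁻¹ except (C), which is kg·m⁻¹·s⁻².

(C)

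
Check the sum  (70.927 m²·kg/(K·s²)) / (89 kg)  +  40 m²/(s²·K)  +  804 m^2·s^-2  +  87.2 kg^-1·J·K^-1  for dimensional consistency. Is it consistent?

Reduce each to base SI dimensions:
  (70.927 m²·kg/(K·s²)) / (89 kg):  [kg·m²·s⁻²·K⁻¹] / [kg] = m²·s⁻²·K⁻¹
  40 m²/(s²·K):  m²·s⁻²·K⁻¹
  804 m^2·s^-2:  m²·s⁻²
  87.2 kg^-1·J·K^-1:  J·kg⁻¹·K⁻¹ = N·m·kg⁻¹·K⁻¹ = m²·s⁻²·K⁻¹
The terms do not share a single dimension (m²·s⁻² vs m²·s⁻²·K⁻¹).

No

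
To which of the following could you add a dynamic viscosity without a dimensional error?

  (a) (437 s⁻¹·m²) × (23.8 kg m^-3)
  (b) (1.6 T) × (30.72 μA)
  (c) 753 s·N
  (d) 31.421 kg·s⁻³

Reference: [dynamic viscosity] = kg·m⁻¹·s⁻¹.
Each option:
  (a) [m²·s⁻¹] · [kg·m⁻³] = kg·m⁻¹·s⁻¹  ← same
  (b) [kg·s⁻²·A⁻¹] · [A] = kg·s⁻²
  (c) N·s = kg·m·s⁻²·s = kg·m·s⁻¹
  (d) kg·s⁻³
Only (a) matches kg·m⁻¹·s⁻¹.

(a)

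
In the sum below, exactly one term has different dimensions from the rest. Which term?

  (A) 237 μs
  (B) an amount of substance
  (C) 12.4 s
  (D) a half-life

In SI base units:
  (A) s
  (B) [amount of substance] = mol
  (C) s
  (D) [half-life] = s
All reduce to s except (B), which is mol.

(B)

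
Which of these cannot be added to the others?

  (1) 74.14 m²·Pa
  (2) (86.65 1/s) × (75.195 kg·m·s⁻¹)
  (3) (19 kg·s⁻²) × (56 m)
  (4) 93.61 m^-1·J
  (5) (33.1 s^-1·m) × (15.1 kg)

(5)

In SI base units:
  (1) Pa·m² = N·m⁻²·m² = kg·m·s⁻²
  (2) [s⁻¹] · [kg·m·s⁻¹] = kg·m·s⁻²
  (3) [kg·s⁻²] · [m] = kg·m·s⁻²
  (4) J·m⁻¹ = N·m·m⁻¹ = kg·m·s⁻²
  (5) [m·s⁻¹] · [kg] = kg·m·s⁻¹
All reduce to kg·m·s⁻² except (5), which is kg·m·s⁻¹.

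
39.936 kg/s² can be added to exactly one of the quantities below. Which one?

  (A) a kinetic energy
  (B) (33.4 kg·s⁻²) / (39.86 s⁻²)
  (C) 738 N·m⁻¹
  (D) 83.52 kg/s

(C)

Reference: kg·s⁻².
Each option:
  (A) [kinetic energy] = kg·m²·s⁻²
  (B) [kg·s⁻²] / [s⁻²] = kg
  (C) N·m⁻¹ = kg·m·s⁻²·m⁻¹ = kg·s⁻²  ← same
  (D) kg·s⁻¹
Only (C) matches kg·s⁻².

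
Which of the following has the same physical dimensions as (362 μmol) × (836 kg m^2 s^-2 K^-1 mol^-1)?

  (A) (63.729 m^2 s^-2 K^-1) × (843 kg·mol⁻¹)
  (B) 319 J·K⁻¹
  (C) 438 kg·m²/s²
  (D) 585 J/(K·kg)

Reference: [mol] · [kg·m²·s⁻²·K⁻¹·mol⁻¹] = kg·m²·s⁻²·K⁻¹.
Each option:
  (A) [m²·s⁻²·K⁻¹] · [kg·mol⁻¹] = kg·m²·s⁻²·K⁻¹·mol⁻¹
  (B) J·K⁻¹ = N·m·K⁻¹ = kg·m²·s⁻²·K⁻¹  ← same
  (C) kg·m²·s⁻²
  (D) J·kg⁻¹·K⁻¹ = N·m·kg⁻¹·K⁻¹ = m²·s⁻²·K⁻¹
Only (B) matches kg·m²·s⁻²·K⁻¹.

(B)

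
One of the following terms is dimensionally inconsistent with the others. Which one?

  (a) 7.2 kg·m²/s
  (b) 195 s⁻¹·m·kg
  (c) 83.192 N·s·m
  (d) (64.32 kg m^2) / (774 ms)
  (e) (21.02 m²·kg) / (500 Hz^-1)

In SI base units:
  (a) kg·m²·s⁻¹
  (b) kg·m·s⁻¹
  (c) N·m·s = kg·m·s⁻²·m·s = kg·m²·s⁻¹
  (d) [kg·m²] / [s] = kg·m²·s⁻¹
  (e) [kg·m²] / [s] = kg·m²·s⁻¹
All reduce to kg·m²·s⁻¹ except (b), which is kg·m·s⁻¹.

(b)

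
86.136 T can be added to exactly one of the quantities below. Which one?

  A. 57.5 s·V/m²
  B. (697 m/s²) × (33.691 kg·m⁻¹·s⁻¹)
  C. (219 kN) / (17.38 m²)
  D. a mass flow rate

Reference: T = Wb·m⁻² = kg·s⁻²·A⁻¹.
Each option:
  A. V·s·m⁻² = J·C⁻¹·s·m⁻² = kg·s⁻²·A⁻¹  ← same
  B. [m·s⁻²] · [kg·m⁻¹·s⁻¹] = kg·s⁻³
  C. [kg·m·s⁻²] / [m²] = kg·m⁻¹·s⁻²
  D. [mass flow rate] = kg·s⁻¹
Only A. matches kg·s⁻²·A⁻¹.

A.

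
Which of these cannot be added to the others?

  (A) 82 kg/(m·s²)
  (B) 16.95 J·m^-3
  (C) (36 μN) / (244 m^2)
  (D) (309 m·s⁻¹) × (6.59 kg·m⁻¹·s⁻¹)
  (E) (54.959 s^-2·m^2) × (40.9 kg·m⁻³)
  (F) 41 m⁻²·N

In SI base units:
  (A) kg·m⁻¹·s⁻²
  (B) J·m⁻³ = N·m·m⁻³ = kg·m⁻¹·s⁻²
  (C) [kg·m·s⁻²] / [m²] = kg·m⁻¹·s⁻²
  (D) [m·s⁻¹] · [kg·m⁻¹·s⁻¹] = kg·s⁻²
  (E) [m²·s⁻²] · [kg·m⁻³] = kg·m⁻¹·s⁻²
  (F) N·m⁻² = kg·m·s⁻²·m⁻² = kg·m⁻¹·s⁻²
All reduce to kg·m⁻¹·s⁻² except (D), which is kg·s⁻².

(D)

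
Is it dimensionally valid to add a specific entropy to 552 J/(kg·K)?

Yes

Reduce each to base SI dimensions:
  a specific entropy:  [specific entropy] = m²·s⁻²·K⁻¹
  552 J/(kg·K):  J·kg⁻¹·K⁻¹ = N·m·kg⁻¹·K⁻¹ = m²·s⁻²·K⁻¹
Both are m²·s⁻²·K⁻¹, so they have the same dimensions and can be added.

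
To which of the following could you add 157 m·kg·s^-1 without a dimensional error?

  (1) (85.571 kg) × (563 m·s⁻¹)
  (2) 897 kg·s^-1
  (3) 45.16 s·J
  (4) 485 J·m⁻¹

(1)

Reference: kg·m·s⁻¹.
Each option:
  (1) [kg] · [m·s⁻¹] = kg·m·s⁻¹  ← same
  (2) kg·s⁻¹
  (3) J·s = N·m·s = kg·m²·s⁻¹
  (4) J·m⁻¹ = N·m·m⁻¹ = kg·m·s⁻²
Only (1) matches kg·m·s⁻¹.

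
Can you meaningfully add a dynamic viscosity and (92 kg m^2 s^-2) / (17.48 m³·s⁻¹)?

Dimensions:
  a dynamic viscosity:  [dynamic viscosity] = kg·m⁻¹·s⁻¹
  (92 kg m^2 s^-2) / (17.48 m³·s⁻¹):  [kg·m²·s⁻²] / [m³·s⁻¹] = kg·m⁻¹·s⁻¹
Both are kg·m⁻¹·s⁻¹, so they have the same dimensions and can be added.

Yes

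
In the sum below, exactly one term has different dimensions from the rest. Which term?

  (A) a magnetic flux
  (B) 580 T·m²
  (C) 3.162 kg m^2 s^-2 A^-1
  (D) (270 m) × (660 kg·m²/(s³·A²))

(D)

Expand each in SI base units:
  (A) [magnetic flux] = kg·m²·s⁻²·A⁻¹
  (B) T·m² = Wb·m⁻²·m² = kg·m²·s⁻²·A⁻¹
  (C) kg·m²·s⁻²·A⁻¹
  (D) [m] · [kg·m²·s⁻³·A⁻²] = kg·m³·s⁻³·A⁻²
All reduce to kg·m²·s⁻²·A⁻¹ except (D), which is kg·m³·s⁻³·A⁻².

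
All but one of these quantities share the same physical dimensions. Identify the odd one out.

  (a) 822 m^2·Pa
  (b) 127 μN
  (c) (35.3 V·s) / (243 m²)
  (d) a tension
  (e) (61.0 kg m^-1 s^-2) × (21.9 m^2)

Dimensions:
  (a) Pa·m² = N·m⁻²·m² = kg·m·s⁻²
  (b) N = kg·m·s⁻²
  (c) [kg·m²·s⁻²·A⁻¹] / [m²] = kg·s⁻²·A⁻¹
  (d) [tension] = kg·m·s⁻²
  (e) [kg·m⁻¹·s⁻²] · [m²] = kg·m·s⁻²
All reduce to kg·m·s⁻² except (c), which is kg·s⁻²·A⁻¹.

(c)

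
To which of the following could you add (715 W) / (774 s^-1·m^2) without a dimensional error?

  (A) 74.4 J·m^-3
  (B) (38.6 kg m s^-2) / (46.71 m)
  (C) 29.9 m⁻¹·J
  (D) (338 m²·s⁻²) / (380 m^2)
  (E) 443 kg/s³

(B)

Reference: [kg·m²·s⁻³] / [m²·s⁻¹] = kg·s⁻².
Each option:
  (A) J·m⁻³ = N·m·m⁻³ = kg·m⁻¹·s⁻²
  (B) [kg·m·s⁻²] / [m] = kg·s⁻²  ← same
  (C) J·m⁻¹ = N·m·m⁻¹ = kg·m·s⁻²
  (D) [m²·s⁻²] / [m²] = s⁻²
  (E) kg·s⁻³
Only (B) matches kg·s⁻².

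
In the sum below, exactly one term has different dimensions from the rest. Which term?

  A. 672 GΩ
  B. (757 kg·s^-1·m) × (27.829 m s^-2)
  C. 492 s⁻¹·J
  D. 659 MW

Dimensions:
  A. Ω = V·A⁻¹ = kg·m²·s⁻³·A⁻²
  B. [kg·m·s⁻¹] · [m·s⁻²] = kg·m²·s⁻³
  C. J·s⁻¹ = N·m·s⁻¹ = kg·m²·s⁻³
  D. W = J·s⁻¹ = kg·m²·s⁻³
All reduce to kg·m²·s⁻³ except A., which is kg·m²·s⁻³·A⁻².

A.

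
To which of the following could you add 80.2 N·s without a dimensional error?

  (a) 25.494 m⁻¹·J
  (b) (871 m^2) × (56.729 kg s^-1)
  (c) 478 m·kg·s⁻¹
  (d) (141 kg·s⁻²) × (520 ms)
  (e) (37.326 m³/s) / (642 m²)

Reference: N·s = kg·m·s⁻²·s = kg·m·s⁻¹.
Each option:
  (a) J·m⁻¹ = N·m·m⁻¹ = kg·m·s⁻²
  (b) [m²] · [kg·s⁻¹] = kg·m²·s⁻¹
  (c) kg·m·s⁻¹  ← same
  (d) [kg·s⁻²] · [s] = kg·s⁻¹
  (e) [m³·s⁻¹] / [m²] = m·s⁻¹
Only (c) matches kg·m·s⁻¹.

(c)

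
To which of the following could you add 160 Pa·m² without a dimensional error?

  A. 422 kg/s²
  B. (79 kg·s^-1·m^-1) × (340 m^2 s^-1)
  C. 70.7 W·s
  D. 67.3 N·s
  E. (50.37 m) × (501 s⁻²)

Reference: Pa·m² = N·m⁻²·m² = kg·m·s⁻².
Each option:
  A. kg·s⁻²
  B. [kg·m⁻¹·s⁻¹] · [m²·s⁻¹] = kg·m·s⁻²  ← same
  C. W·s = J·s⁻¹·s = kg·m²·s⁻²
  D. N·s = kg·m·s⁻²·s = kg·m·s⁻¹
  E. [m] · [s⁻²] = m·s⁻²
Only B. matches kg·m·s⁻².

B.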